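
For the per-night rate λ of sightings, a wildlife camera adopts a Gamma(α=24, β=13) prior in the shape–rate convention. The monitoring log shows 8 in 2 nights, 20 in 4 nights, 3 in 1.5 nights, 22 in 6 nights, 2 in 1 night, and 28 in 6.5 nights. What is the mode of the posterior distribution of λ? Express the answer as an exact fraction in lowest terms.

Total count: 8 + 20 + 3 + 22 + 2 + 28 = 83.
Total exposure: 2 + 4 + 1.5 + 6 + 1 + 6.5 = 21 nights.
By Gamma–Poisson conjugacy, the posterior is Gamma(α + Σx, β + Σt) = Gamma(24 + 83, 13 + 21) = Gamma(107, 34).
Posterior mode = (α'−1)/β' = 106/34 = 53/17.

53/17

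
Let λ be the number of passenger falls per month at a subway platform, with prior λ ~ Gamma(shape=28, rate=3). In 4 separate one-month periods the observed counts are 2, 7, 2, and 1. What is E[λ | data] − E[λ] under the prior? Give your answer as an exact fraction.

Total count: 2 + 7 + 2 + 1 = 12.
Total exposure: 4 months.
Gamma(α, β) with Poisson data over total exposure Σt gives posterior Gamma(α+Σx, β+Σt) = Gamma(40, 7).
Posterior mean = 40/7 = 40/7; prior mean = 28/3 = 28/3. Difference = 40/7 − 28/3 = -76/21.

-76/21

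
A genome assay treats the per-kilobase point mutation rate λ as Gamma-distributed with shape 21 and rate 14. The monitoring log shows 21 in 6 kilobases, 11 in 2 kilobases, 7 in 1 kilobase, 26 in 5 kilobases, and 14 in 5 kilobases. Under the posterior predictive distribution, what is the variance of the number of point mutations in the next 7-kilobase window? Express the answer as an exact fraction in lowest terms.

Total count: 21 + 11 + 7 + 26 + 14 = 79.
Total exposure: 6 + 2 + 1 + 5 + 5 = 19 kilobases.
Conjugate update: add total count to the shape and total exposure to the rate, giving Gamma(100, 33).
The posterior predictive for a window of length T is Negative Binomial with variance T·α'·(β'+T)/β'² = 7·100·40/1089 = 28000/1089.

28000/1089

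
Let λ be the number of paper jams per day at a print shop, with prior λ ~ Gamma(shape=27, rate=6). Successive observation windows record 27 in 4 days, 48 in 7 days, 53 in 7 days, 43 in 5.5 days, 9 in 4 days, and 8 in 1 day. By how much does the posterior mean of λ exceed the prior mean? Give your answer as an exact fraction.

239/138

Total count: 27 + 48 + 53 + 43 + 9 + 8 = 188.
Total exposure: 4 + 7 + 7 + 5.5 + 4 + 1 = 28.5 days.
Gamma(α, β) with Poisson data over total exposure Σt gives posterior Gamma(α+Σx, β+Σt) = Gamma(215, 69/2).
Posterior mean = 215/(69/2) = 430/69; prior mean = 27/6 = 9/2. Difference = 430/69 − 9/2 = 239/138.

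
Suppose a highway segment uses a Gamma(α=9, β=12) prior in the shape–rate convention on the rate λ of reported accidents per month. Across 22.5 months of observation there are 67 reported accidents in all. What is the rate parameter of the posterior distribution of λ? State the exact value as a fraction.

Total count 67 over total exposure 22.5 months.
The Gamma prior is conjugate for the Poisson rate, so λ | data ~ Gamma(9+67, 12+22.5) = Gamma(76, 69/2).

69/2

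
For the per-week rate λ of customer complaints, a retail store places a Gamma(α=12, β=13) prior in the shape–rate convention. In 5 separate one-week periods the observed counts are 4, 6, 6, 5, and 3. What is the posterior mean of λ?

Total count: 4 + 6 + 6 + 5 + 3 = 24.
Total exposure: 5 weeks.
Posterior: α' = 12 + 24 = 36, β' = 13 + 5 = 18.
Posterior mean = α'/β' = 36/18 = 2.

2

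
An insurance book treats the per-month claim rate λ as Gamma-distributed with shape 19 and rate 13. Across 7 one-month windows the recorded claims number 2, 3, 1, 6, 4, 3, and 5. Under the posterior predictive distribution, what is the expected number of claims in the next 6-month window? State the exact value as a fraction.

129/10

Total count: 2 + 3 + 1 + 6 + 4 + 3 + 5 = 24.
Total exposure: 7 months.
The Gamma prior is conjugate for the Poisson rate, so λ | data ~ Gamma(19+24, 13+7) = Gamma(43, 20).
Predictive mean over a 6-month window = T·E[λ|data] = 6·43/20 = 129/10.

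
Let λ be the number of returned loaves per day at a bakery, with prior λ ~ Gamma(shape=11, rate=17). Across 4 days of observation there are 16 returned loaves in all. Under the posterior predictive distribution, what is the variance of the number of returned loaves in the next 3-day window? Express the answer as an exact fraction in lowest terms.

216/49

Total count 16 over total exposure 4 days.
Conjugate update: add total count to the shape and total exposure to the rate, giving Gamma(27, 21).
The posterior predictive for a window of length T is Negative Binomial with variance T·α'·(β'+T)/β'² = 3·27·24/441 = 216/49.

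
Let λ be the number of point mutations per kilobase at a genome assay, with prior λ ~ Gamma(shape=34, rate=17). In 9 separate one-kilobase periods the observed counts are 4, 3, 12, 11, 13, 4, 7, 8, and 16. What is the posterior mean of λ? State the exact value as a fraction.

Total count: 4 + 3 + 12 + 11 + 13 + 4 + 7 + 8 + 16 = 78.
Total exposure: 9 kilobases.
Conjugate update: add total count to the shape and total exposure to the rate, giving Gamma(112, 26).
Posterior mean = α'/β' = 112/26 = 56/13.

56/13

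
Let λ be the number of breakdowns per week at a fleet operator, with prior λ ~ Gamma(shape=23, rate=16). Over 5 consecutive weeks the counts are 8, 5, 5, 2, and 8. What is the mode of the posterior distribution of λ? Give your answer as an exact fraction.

Total count: 8 + 5 + 5 + 2 + 8 = 28.
Total exposure: 5 weeks.
Posterior: α' = 23 + 28 = 51, β' = 16 + 5 = 21.
Posterior mode = (α'−1)/β' = 50/21.

50/21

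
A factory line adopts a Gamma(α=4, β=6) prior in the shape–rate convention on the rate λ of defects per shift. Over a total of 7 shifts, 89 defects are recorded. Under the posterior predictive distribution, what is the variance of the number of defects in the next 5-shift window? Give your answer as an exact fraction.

Total count 89 over total exposure 7 shifts.
Posterior: α' = 4 + 89 = 93, β' = 6 + 7 = 13.
The posterior predictive for a window of length T is Negative Binomial with variance T·α'·(β'+T)/β'² = 5·93·18/169 = 8370/169.

8370/169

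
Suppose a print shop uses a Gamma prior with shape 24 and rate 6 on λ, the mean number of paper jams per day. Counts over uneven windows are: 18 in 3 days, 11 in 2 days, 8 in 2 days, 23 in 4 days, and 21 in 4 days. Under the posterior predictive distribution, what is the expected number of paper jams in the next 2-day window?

10

Total count: 18 + 11 + 8 + 23 + 21 = 81.
Total exposure: 3 + 2 + 2 + 4 + 4 = 15 days.
Conjugate update: add total count to the shape and total exposure to the rate, giving Gamma(105, 21).
Predictive mean over a 2-day window = T·E[λ|data] = 2·105/21 = 10.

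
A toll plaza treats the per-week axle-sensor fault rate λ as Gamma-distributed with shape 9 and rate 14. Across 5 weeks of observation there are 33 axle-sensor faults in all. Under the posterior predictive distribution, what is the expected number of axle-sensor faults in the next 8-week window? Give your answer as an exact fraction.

336/19

Total count 33 over total exposure 5 weeks.
By Gamma–Poisson conjugacy, the posterior is Gamma(α + Σx, β + Σt) = Gamma(9 + 33, 14 + 5) = Gamma(42, 19).
Predictive mean over an 8-week window = T·E[λ|data] = 8·42/19 = 336/19.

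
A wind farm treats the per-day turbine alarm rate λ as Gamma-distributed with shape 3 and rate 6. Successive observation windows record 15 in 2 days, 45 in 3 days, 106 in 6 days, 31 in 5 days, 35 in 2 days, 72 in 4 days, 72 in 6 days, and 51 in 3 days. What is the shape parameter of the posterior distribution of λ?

430

Total count: 15 + 45 + 106 + 31 + 35 + 72 + 72 + 51 = 427.
Total exposure: 2 + 3 + 6 + 5 + 2 + 4 + 6 + 3 = 31 days.
The Gamma prior is conjugate for the Poisson rate, so λ | data ~ Gamma(3+427, 6+31) = Gamma(430, 37).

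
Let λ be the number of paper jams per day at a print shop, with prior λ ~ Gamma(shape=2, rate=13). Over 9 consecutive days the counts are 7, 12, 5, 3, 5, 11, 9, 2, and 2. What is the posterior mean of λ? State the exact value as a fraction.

Total count: 7 + 12 + 5 + 3 + 5 + 11 + 9 + 2 + 2 = 56.
Total exposure: 9 days.
The Gamma prior is conjugate for the Poisson rate, so λ | data ~ Gamma(2+56, 13+9) = Gamma(58, 22).
Posterior mean = α'/β' = 58/22 = 29/11.

29/11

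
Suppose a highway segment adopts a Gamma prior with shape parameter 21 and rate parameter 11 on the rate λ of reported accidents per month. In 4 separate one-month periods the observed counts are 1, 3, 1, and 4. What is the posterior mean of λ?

Total count: 1 + 3 + 1 + 4 = 9.
Total exposure: 4 months.
The Gamma prior is conjugate for the Poisson rate, so λ | data ~ Gamma(21+9, 11+4) = Gamma(30, 15).
Posterior mean = α'/β' = 30/15 = 2.

2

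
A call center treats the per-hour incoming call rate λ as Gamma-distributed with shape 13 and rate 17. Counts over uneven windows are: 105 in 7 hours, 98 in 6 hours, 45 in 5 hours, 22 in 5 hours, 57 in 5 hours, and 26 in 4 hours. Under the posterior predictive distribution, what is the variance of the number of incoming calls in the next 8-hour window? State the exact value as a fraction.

Total count: 105 + 98 + 45 + 22 + 57 + 26 = 353.
Total exposure: 7 + 6 + 5 + 5 + 5 + 4 = 32 hours.
The Gamma prior is conjugate for the Poisson rate, so λ | data ~ Gamma(13+353, 17+32) = Gamma(366, 49).
The posterior predictive for a window of length T is Negative Binomial with variance T·α'·(β'+T)/β'² = 8·366·57/2401 = 166896/2401.

166896/2401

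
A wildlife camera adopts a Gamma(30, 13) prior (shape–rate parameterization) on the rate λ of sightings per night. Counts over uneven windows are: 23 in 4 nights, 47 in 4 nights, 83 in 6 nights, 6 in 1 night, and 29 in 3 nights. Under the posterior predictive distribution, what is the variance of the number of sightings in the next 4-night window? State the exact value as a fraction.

30520/961

Total count: 23 + 47 + 83 + 6 + 29 = 188.
Total exposure: 4 + 4 + 6 + 1 + 3 = 18 nights.
Posterior: α' = 30 + 188 = 218, β' = 13 + 18 = 31.
The posterior predictive for a window of length T is Negative Binomial with variance T·α'·(β'+T)/β'² = 4·218·35/961 = 30520/961.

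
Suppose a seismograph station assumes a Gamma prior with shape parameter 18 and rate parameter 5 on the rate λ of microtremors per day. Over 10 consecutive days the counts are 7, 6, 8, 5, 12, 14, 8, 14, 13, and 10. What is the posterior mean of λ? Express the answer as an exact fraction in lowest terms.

Total count: 7 + 6 + 8 + 5 + 12 + 14 + 8 + 14 + 13 + 10 = 97.
Total exposure: 10 days.
Posterior: α' = 18 + 97 = 115, β' = 5 + 10 = 15.
Posterior mean = α'/β' = 115/15 = 23/3.

23/3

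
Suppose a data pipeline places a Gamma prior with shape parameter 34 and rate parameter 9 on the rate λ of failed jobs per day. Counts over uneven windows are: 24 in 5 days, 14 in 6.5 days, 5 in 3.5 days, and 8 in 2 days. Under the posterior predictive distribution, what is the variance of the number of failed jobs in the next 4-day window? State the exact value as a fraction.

Total count: 24 + 14 + 5 + 8 = 51.
Total exposure: 5 + 6.5 + 3.5 + 2 = 17 days.
Conjugate update: add total count to the shape and total exposure to the rate, giving Gamma(85, 26).
The posterior predictive for a window of length T is Negative Binomial with variance T·α'·(β'+T)/β'² = 4·85·30/676 = 2550/169.

2550/169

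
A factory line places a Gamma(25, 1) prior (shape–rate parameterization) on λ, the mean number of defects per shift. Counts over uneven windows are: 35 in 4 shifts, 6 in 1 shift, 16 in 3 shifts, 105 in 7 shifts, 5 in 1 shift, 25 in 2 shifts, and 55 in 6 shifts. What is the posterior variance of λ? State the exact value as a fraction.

Total count: 35 + 6 + 16 + 105 + 5 + 25 + 55 = 247.
Total exposure: 4 + 1 + 3 + 7 + 1 + 2 + 6 = 24 shifts.
Conjugate update: add total count to the shape and total exposure to the rate, giving Gamma(272, 25).
Posterior variance = α'/β'² = 272/625.

272/625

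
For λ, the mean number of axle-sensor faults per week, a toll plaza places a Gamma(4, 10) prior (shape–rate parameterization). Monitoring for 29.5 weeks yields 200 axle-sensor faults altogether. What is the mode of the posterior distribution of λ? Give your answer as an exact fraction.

406/79

Total count 200 over total exposure 29.5 weeks.
Conjugate update: add total count to the shape and total exposure to the rate, giving Gamma(204, 79/2).
Posterior mode = (α'−1)/β' = 203/(79/2) = 406/79.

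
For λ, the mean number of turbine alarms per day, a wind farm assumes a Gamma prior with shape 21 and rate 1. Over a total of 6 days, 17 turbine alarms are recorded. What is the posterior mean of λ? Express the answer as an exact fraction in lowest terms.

Total count 17 over total exposure 6 days.
Conjugate update: add total count to the shape and total exposure to the rate, giving Gamma(38, 7).
Posterior mean = α'/β' = 38/7.

38/7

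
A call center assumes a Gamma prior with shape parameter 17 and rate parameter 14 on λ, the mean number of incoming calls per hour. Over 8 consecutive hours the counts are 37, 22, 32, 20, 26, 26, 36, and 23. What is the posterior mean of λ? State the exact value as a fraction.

239/22

Total count: 37 + 22 + 32 + 20 + 26 + 26 + 36 + 23 = 222.
Total exposure: 8 hours.
Gamma(α, β) with Poisson data over total exposure Σt gives posterior Gamma(α+Σx, β+Σt) = Gamma(239, 22).
Posterior mean = α'/β' = 239/22.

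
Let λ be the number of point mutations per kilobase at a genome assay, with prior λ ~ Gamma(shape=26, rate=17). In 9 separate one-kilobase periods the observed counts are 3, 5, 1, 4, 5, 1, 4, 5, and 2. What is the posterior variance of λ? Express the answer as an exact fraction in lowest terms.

14/169

Total count: 3 + 5 + 1 + 4 + 5 + 1 + 4 + 5 + 2 = 30.
Total exposure: 9 kilobases.
By Gamma–Poisson conjugacy, the posterior is Gamma(α + Σx, β + Σt) = Gamma(26 + 30, 17 + 9) = Gamma(56, 26).
Posterior variance = α'/β'² = 56/676 = 14/169.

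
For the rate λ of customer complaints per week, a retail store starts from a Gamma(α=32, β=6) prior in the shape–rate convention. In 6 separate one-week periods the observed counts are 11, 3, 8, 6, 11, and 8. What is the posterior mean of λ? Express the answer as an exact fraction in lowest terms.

79/12

Total count: 11 + 3 + 8 + 6 + 11 + 8 = 47.
Total exposure: 6 weeks.
The Gamma prior is conjugate for the Poisson rate, so λ | data ~ Gamma(32+47, 6+6) = Gamma(79, 12).
Posterior mean = α'/β' = 79/12.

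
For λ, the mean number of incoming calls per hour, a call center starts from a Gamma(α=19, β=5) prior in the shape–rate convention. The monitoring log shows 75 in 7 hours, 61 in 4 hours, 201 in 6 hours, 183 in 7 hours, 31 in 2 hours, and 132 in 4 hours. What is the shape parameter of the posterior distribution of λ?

702

Total count: 75 + 61 + 201 + 183 + 31 + 132 = 683.
Total exposure: 7 + 4 + 6 + 7 + 2 + 4 = 30 hours.
By Gamma–Poisson conjugacy, the posterior is Gamma(α + Σx, β + Σt) = Gamma(19 + 683, 5 + 30) = Gamma(702, 35).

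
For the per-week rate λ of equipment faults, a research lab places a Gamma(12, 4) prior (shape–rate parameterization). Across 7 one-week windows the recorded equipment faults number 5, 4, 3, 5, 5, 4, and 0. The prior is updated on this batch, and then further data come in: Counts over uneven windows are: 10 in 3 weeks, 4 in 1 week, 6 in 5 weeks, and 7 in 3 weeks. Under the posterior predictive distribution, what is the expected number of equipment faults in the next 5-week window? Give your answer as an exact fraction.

Total count: 5 + 4 + 3 + 5 + 5 + 4 + 0 = 26.
Total exposure: 7 weeks.
After the first batch: Gamma(12 + 26, 4 + 7) = Gamma(38, 11).
Total count: 10 + 4 + 6 + 7 = 27.
Total exposure: 3 + 1 + 5 + 3 = 12 weeks.
After the second batch: Gamma(38 + 27, 11 + 12) = Gamma(65, 23).
Predictive mean over a 5-week window = T·E[λ|data] = 5·65/23 = 325/23.

325/23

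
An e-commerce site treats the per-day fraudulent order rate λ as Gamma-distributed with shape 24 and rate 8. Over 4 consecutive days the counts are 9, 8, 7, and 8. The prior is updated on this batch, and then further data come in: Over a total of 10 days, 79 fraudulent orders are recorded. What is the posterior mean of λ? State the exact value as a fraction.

Total count: 9 + 8 + 7 + 8 = 32.
Total exposure: 4 days.
After the first batch: Gamma(24 + 32, 8 + 4) = Gamma(56, 12).
Total count 79 over total exposure 10 days.
After the second batch: Gamma(56 + 79, 12 + 10) = Gamma(135, 22).
Posterior mean = α'/β' = 135/22.

135/22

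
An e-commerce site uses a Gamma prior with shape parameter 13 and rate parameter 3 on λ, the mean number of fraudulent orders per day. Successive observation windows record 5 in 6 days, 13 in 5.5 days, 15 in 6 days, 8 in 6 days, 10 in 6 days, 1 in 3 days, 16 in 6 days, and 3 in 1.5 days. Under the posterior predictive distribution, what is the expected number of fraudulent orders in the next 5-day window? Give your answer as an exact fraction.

420/43

Total count: 5 + 13 + 15 + 8 + 10 + 1 + 16 + 3 = 71.
Total exposure: 6 + 5.5 + 6 + 6 + 6 + 3 + 6 + 1.5 = 40 days.
Gamma(α, β) with Poisson data over total exposure Σt gives posterior Gamma(α+Σx, β+Σt) = Gamma(84, 43).
Predictive mean over a 5-day window = T·E[λ|data] = 5·84/43 = 420/43.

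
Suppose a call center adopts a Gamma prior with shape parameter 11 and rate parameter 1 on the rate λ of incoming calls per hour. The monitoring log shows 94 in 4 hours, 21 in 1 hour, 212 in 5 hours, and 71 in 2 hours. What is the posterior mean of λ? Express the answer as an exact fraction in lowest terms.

409/13

Total count: 94 + 21 + 212 + 71 = 398.
Total exposure: 4 + 1 + 5 + 2 = 12 hours.
The Gamma prior is conjugate for the Poisson rate, so λ | data ~ Gamma(11+398, 1+12) = Gamma(409, 13).
Posterior mean = α'/β' = 409/13.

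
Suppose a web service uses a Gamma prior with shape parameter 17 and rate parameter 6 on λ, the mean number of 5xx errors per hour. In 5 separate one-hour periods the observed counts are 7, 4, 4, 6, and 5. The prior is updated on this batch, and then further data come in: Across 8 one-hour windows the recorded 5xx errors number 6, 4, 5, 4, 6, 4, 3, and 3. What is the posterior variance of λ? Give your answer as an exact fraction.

78/361

Total count: 7 + 4 + 4 + 6 + 5 = 26.
Total exposure: 5 hours.
After the first batch: Gamma(17 + 26, 6 + 5) = Gamma(43, 11).
Total count: 6 + 4 + 5 + 4 + 6 + 4 + 3 + 3 = 35.
Total exposure: 8 hours.
After the second batch: Gamma(43 + 35, 11 + 8) = Gamma(78, 19).
Posterior variance = α'/β'² = 78/361.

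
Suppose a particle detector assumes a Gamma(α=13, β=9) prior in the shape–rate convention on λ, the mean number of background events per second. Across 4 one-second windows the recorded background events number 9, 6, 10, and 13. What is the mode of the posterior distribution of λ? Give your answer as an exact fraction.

Total count: 9 + 6 + 10 + 13 = 38.
Total exposure: 4 seconds.
Gamma(α, β) with Poisson data over total exposure Σt gives posterior Gamma(α+Σx, β+Σt) = Gamma(51, 13).
Posterior mode = (α'−1)/β' = 50/13.

50/13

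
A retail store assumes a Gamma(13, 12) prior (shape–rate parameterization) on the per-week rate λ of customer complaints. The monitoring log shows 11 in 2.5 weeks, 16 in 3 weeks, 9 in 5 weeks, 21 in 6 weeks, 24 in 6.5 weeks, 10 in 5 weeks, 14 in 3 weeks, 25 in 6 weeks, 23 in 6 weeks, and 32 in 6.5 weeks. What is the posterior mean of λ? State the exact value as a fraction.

132/41

Total count: 11 + 16 + 9 + 21 + 24 + 10 + 14 + 25 + 23 + 32 = 185.
Total exposure: 2.5 + 3 + 5 + 6 + 6.5 + 5 + 3 + 6 + 6 + 6.5 = 49.5 weeks.
Posterior: α' = 13 + 185 = 198, β' = 12 + 49.5 = 123/2.
Posterior mean = α'/β' = 198/(123/2) = 132/41.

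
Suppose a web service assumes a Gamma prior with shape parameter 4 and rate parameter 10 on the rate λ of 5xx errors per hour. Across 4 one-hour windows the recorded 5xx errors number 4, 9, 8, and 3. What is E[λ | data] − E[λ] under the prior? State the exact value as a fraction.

Total count: 4 + 9 + 8 + 3 = 24.
Total exposure: 4 hours.
Posterior: α' = 4 + 24 = 28, β' = 10 + 4 = 14.
Posterior mean = 28/14 = 2; prior mean = 4/10 = 2/5. Difference = 2 − 2/5 = 8/5.

8/5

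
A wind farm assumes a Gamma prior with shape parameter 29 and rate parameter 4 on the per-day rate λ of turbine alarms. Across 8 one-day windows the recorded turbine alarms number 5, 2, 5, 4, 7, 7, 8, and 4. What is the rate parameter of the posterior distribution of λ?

12

Total count: 5 + 2 + 5 + 4 + 7 + 7 + 8 + 4 = 42.
Total exposure: 8 days.
By Gamma–Poisson conjugacy, the posterior is Gamma(α + Σx, β + Σt) = Gamma(29 + 42, 4 + 8) = Gamma(71, 12).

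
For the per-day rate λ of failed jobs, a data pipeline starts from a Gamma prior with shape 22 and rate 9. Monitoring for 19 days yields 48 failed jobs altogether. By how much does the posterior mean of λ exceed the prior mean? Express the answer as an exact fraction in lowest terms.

Total count 48 over total exposure 19 days.
Posterior: α' = 22 + 48 = 70, β' = 9 + 19 = 28.
Posterior mean = 70/28 = 5/2; prior mean = 22/9 = 22/9. Difference = 5/2 − 22/9 = 1/18.

1/18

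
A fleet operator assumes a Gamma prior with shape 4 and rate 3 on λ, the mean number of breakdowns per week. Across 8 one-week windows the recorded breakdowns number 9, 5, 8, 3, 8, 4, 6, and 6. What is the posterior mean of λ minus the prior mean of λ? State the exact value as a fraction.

115/33

Total count: 9 + 5 + 8 + 3 + 8 + 4 + 6 + 6 = 49.
Total exposure: 8 weeks.
Posterior: α' = 4 + 49 = 53, β' = 3 + 8 = 11.
Posterior mean = 53/11 = 53/11; prior mean = 4/3 = 4/3. Difference = 53/11 − 4/3 = 115/33.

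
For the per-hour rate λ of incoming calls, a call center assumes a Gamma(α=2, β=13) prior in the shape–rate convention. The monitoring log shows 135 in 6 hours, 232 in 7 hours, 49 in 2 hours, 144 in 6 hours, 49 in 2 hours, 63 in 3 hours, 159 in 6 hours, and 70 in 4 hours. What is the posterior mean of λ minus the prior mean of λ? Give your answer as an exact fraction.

Total count: 135 + 232 + 49 + 144 + 49 + 63 + 159 + 70 = 901.
Total exposure: 6 + 7 + 2 + 6 + 2 + 3 + 6 + 4 = 36 hours.
By Gamma–Poisson conjugacy, the posterior is Gamma(α + Σx, β + Σt) = Gamma(2 + 901, 13 + 36) = Gamma(903, 49).
Posterior mean = 903/49 = 129/7; prior mean = 2/13 = 2/13. Difference = 129/7 − 2/13 = 1663/91.

1663/91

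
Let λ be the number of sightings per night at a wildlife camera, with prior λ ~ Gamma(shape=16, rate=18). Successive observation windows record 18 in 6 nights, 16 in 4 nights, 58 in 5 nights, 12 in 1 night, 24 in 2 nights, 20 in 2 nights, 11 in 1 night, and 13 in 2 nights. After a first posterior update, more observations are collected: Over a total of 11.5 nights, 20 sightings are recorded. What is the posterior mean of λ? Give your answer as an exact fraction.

Total count: 18 + 16 + 58 + 12 + 24 + 20 + 11 + 13 = 172.
Total exposure: 6 + 4 + 5 + 1 + 2 + 2 + 1 + 2 = 23 nights.
After the first batch: Gamma(16 + 172, 18 + 23) = Gamma(188, 41).
Total count 20 over total exposure 11.5 nights.
After the second batch: Gamma(188 + 20, 41 + 11.5) = Gamma(208, 105/2).
Posterior mean = α'/β' = 208/(105/2) = 416/105.

416/105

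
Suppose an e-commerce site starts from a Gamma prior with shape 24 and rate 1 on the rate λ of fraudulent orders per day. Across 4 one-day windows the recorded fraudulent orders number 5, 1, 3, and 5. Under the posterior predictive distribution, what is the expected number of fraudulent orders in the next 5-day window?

Total count: 5 + 1 + 3 + 5 = 14.
Total exposure: 4 days.
Posterior: α' = 24 + 14 = 38, β' = 1 + 4 = 5.
Predictive mean over a 5-day window = T·E[λ|data] = 5·38/5 = 38.

38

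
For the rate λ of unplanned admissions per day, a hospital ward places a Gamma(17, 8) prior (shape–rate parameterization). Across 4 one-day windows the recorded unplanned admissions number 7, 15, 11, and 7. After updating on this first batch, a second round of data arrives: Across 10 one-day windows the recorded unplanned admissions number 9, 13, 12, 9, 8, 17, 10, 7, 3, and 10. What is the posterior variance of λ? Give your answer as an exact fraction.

155/484

Total count: 7 + 15 + 11 + 7 = 40.
Total exposure: 4 days.
After the first batch: Gamma(17 + 40, 8 + 4) = Gamma(57, 12).
Total count: 9 + 13 + 12 + 9 + 8 + 17 + 10 + 7 + 3 + 10 = 98.
Total exposure: 10 days.
After the second batch: Gamma(57 + 98, 12 + 10) = Gamma(155, 22).
Posterior variance = α'/β'² = 155/484.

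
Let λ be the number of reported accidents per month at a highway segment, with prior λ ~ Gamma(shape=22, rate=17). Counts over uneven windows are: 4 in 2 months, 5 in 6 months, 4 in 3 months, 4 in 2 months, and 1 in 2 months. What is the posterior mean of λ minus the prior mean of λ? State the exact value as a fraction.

-3/68

Total count: 4 + 5 + 4 + 4 + 1 = 18.
Total exposure: 2 + 6 + 3 + 2 + 2 = 15 months.
Gamma(α, β) with Poisson data over total exposure Σt gives posterior Gamma(α+Σx, β+Σt) = Gamma(40, 32).
Posterior mean = 40/32 = 5/4; prior mean = 22/17 = 22/17. Difference = 5/4 − 22/17 = -3/68.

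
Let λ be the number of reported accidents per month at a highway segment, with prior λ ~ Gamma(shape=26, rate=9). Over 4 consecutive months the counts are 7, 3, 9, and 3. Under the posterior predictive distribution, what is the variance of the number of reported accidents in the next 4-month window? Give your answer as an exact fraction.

Total count: 7 + 3 + 9 + 3 = 22.
Total exposure: 4 months.
By Gamma–Poisson conjugacy, the posterior is Gamma(α + Σx, β + Σt) = Gamma(26 + 22, 9 + 4) = Gamma(48, 13).
The posterior predictive for a window of length T is Negative Binomial with variance T·α'·(β'+T)/β'² = 4·48·17/169 = 3264/169.

3264/169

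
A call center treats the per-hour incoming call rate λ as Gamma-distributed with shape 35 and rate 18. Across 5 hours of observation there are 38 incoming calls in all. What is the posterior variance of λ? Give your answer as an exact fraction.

Total count 38 over total exposure 5 hours.
The Gamma prior is conjugate for the Poisson rate, so λ | data ~ Gamma(35+38, 18+5) = Gamma(73, 23).
Posterior variance = α'/β'² = 73/529.

73/529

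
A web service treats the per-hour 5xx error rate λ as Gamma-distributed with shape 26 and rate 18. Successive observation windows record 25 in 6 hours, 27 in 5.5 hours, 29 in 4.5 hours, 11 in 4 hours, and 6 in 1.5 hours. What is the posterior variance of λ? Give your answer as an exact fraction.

496/6241

Total count: 25 + 27 + 29 + 11 + 6 = 98.
Total exposure: 6 + 5.5 + 4.5 + 4 + 1.5 = 21.5 hours.
Conjugate update: add total count to the shape and total exposure to the rate, giving Gamma(124, 79/2).
Posterior variance = α'/β'² = 124/(6241/4) = 496/6241.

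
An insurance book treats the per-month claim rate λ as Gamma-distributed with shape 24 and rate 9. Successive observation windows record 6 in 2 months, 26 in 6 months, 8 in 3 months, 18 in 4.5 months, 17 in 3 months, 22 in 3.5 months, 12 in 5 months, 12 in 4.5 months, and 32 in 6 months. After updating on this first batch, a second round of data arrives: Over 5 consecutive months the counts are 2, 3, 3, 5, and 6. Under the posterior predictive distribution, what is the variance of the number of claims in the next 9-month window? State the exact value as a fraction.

426888/10609

Total count: 6 + 26 + 8 + 18 + 17 + 22 + 12 + 12 + 32 = 153.
Total exposure: 2 + 6 + 3 + 4.5 + 3 + 3.5 + 5 + 4.5 + 6 = 37.5 months.
After the first batch: Gamma(24 + 153, 9 + 37.5) = Gamma(177, 93/2).
Total count: 2 + 3 + 3 + 5 + 6 = 19.
Total exposure: 5 months.
After the second batch: Gamma(177 + 19, 93/2 + 5) = Gamma(196, 103/2).
The posterior predictive for a window of length T is Negative Binomial with variance T·α'·(β'+T)/β'² = 9·196·(121/2)/(10609/4) = 426888/10609.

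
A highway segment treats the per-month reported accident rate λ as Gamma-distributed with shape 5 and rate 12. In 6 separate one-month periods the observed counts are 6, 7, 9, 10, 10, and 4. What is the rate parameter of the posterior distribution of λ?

Total count: 6 + 7 + 9 + 10 + 10 + 4 = 46.
Total exposure: 6 months.
By Gamma–Poisson conjugacy, the posterior is Gamma(α + Σx, β + Σt) = Gamma(5 + 46, 12 + 6) = Gamma(51, 18).

18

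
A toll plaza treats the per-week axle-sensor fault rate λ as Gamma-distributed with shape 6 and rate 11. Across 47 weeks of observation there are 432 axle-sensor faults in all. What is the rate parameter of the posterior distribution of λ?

58

Total count 432 over total exposure 47 weeks.
Conjugate update: add total count to the shape and total exposure to the rate, giving Gamma(438, 58).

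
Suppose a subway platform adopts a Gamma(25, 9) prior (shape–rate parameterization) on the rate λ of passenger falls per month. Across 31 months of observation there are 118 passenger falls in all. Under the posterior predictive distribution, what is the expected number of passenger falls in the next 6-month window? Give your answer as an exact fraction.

Total count 118 over total exposure 31 months.
Gamma(α, β) with Poisson data over total exposure Σt gives posterior Gamma(α+Σx, β+Σt) = Gamma(143, 40).
Predictive mean over a 6-month window = T·E[λ|data] = 6·143/40 = 429/20.

429/20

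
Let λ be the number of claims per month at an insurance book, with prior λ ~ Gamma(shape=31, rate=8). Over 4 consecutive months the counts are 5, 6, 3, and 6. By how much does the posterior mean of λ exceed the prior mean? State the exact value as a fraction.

3/8

Total count: 5 + 6 + 3 + 6 = 20.
Total exposure: 4 months.
By Gamma–Poisson conjugacy, the posterior is Gamma(α + Σx, β + Σt) = Gamma(31 + 20, 8 + 4) = Gamma(51, 12).
Posterior mean = 51/12 = 17/4; prior mean = 31/8 = 31/8. Difference = 17/4 − 31/8 = 3/8.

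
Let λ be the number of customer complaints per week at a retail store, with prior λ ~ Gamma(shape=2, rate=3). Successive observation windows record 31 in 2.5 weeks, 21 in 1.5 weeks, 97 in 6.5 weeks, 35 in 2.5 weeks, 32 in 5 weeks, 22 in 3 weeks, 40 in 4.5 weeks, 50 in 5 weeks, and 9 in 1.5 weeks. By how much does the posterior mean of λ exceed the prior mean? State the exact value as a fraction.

Total count: 31 + 21 + 97 + 35 + 32 + 22 + 40 + 50 + 9 = 337.
Total exposure: 2.5 + 1.5 + 6.5 + 2.5 + 5 + 3 + 4.5 + 5 + 1.5 = 32 weeks.
Conjugate update: add total count to the shape and total exposure to the rate, giving Gamma(339, 35).
Posterior mean = 339/35 = 339/35; prior mean = 2/3 = 2/3. Difference = 339/35 − 2/3 = 947/105.

947/105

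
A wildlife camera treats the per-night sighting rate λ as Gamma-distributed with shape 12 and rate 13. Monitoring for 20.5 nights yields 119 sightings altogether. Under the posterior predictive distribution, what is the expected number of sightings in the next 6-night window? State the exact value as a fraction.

1572/67

Total count 119 over total exposure 20.5 nights.
Conjugate update: add total count to the shape and total exposure to the rate, giving Gamma(131, 67/2).
Predictive mean over a 6-night window = T·E[λ|data] = 6·131/(67/2) = 1572/67.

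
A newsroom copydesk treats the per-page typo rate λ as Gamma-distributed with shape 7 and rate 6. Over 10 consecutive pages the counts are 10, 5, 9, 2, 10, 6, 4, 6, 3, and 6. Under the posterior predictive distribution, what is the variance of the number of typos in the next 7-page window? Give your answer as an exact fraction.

2737/64

Total count: 10 + 5 + 9 + 2 + 10 + 6 + 4 + 6 + 3 + 6 = 61.
Total exposure: 10 pages.
Gamma(α, β) with Poisson data over total exposure Σt gives posterior Gamma(α+Σx, β+Σt) = Gamma(68, 16).
The posterior predictive for a window of length T is Negative Binomial with variance T·α'·(β'+T)/β'² = 7·68·23/256 = 2737/64.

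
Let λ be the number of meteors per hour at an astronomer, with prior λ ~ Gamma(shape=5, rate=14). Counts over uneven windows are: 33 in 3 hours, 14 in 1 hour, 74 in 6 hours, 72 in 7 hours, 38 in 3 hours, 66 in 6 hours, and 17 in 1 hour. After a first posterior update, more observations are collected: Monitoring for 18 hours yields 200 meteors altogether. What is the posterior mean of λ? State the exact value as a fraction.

Total count: 33 + 14 + 74 + 72 + 38 + 66 + 17 = 314.
Total exposure: 3 + 1 + 6 + 7 + 3 + 6 + 1 = 27 hours.
After the first batch: Gamma(5 + 314, 14 + 27) = Gamma(319, 41).
Total count 200 over total exposure 18 hours.
After the second batch: Gamma(319 + 200, 41 + 18) = Gamma(519, 59).
Posterior mean = α'/β' = 519/59.

519/59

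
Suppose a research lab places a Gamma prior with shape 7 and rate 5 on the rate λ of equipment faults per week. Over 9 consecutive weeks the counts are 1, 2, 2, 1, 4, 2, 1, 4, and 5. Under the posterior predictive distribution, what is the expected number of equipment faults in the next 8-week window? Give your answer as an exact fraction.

116/7

Total count: 1 + 2 + 2 + 1 + 4 + 2 + 1 + 4 + 5 = 22.
Total exposure: 9 weeks.
By Gamma–Poisson conjugacy, the posterior is Gamma(α + Σx, β + Σt) = Gamma(7 + 22, 5 + 9) = Gamma(29, 14).
Predictive mean over an 8-week window = T·E[λ|data] = 8·29/14 = 116/7.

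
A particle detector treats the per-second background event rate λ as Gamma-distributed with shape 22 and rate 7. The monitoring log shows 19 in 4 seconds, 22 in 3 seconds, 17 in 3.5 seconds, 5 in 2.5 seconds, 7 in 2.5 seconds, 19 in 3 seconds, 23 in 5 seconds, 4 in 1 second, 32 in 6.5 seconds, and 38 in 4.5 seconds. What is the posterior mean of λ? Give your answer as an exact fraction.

Total count: 19 + 22 + 17 + 5 + 7 + 19 + 23 + 4 + 32 + 38 = 186.
Total exposure: 4 + 3 + 3.5 + 2.5 + 2.5 + 3 + 5 + 1 + 6.5 + 4.5 = 35.5 seconds.
Gamma(α, β) with Poisson data over total exposure Σt gives posterior Gamma(α+Σx, β+Σt) = Gamma(208, 85/2).
Posterior mean = α'/β' = 208/(85/2) = 416/85.

416/85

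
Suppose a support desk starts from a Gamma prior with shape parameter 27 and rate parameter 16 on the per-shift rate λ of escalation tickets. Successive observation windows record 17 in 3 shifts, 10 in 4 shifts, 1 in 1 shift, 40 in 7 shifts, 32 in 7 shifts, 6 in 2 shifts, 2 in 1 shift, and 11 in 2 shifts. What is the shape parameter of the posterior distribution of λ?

Total count: 17 + 10 + 1 + 40 + 32 + 6 + 2 + 11 = 119.
Total exposure: 3 + 4 + 1 + 7 + 7 + 2 + 1 + 2 = 27 shifts.
By Gamma–Poisson conjugacy, the posterior is Gamma(α + Σx, β + Σt) = Gamma(27 + 119, 16 + 27) = Gamma(146, 43).

146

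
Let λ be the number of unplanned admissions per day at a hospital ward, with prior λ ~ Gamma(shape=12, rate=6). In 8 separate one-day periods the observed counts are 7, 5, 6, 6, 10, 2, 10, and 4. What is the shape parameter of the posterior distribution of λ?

62

Total count: 7 + 5 + 6 + 6 + 10 + 2 + 10 + 4 = 50.
Total exposure: 8 days.
Gamma(α, β) with Poisson data over total exposure Σt gives posterior Gamma(α+Σx, β+Σt) = Gamma(62, 14).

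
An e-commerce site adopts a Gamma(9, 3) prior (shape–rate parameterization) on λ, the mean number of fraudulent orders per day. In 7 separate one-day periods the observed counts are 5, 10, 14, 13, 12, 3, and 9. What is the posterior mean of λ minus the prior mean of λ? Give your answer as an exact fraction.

9/2

Total count: 5 + 10 + 14 + 13 + 12 + 3 + 9 = 66.
Total exposure: 7 days.
Posterior: α' = 9 + 66 = 75, β' = 3 + 7 = 10.
Posterior mean = 75/10 = 15/2; prior mean = 9/3 = 3. Difference = 15/2 − 3 = 9/2.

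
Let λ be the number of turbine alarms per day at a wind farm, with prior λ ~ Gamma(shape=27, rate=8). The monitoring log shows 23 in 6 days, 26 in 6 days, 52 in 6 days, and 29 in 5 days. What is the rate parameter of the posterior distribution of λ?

Total count: 23 + 26 + 52 + 29 = 130.
Total exposure: 6 + 6 + 6 + 5 = 23 days.
Gamma(α, β) with Poisson data over total exposure Σt gives posterior Gamma(α+Σx, β+Σt) = Gamma(157, 31).

31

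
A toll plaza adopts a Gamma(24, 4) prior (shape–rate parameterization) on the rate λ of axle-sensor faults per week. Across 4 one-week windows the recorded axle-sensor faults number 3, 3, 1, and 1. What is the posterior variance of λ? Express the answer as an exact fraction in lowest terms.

Total count: 3 + 3 + 1 + 1 = 8.
Total exposure: 4 weeks.
Posterior: α' = 24 + 8 = 32, β' = 4 + 4 = 8.
Posterior variance = α'/β'² = 32/64 = 1/2.

1/2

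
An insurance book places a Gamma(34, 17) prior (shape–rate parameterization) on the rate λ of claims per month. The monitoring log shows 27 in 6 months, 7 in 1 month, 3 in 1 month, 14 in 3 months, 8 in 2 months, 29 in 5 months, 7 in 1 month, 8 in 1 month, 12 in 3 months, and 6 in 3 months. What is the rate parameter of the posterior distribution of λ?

43

Total count: 27 + 7 + 3 + 14 + 8 + 29 + 7 + 8 + 12 + 6 = 121.
Total exposure: 6 + 1 + 1 + 3 + 2 + 5 + 1 + 1 + 3 + 3 = 26 months.
By Gamma–Poisson conjugacy, the posterior is Gamma(α + Σx, β + Σt) = Gamma(34 + 121, 17 + 26) = Gamma(155, 43).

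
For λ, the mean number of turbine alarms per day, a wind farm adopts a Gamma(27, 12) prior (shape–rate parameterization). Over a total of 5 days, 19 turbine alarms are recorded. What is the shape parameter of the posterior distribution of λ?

46

Total count 19 over total exposure 5 days.
Conjugate update: add total count to the shape and total exposure to the rate, giving Gamma(46, 17).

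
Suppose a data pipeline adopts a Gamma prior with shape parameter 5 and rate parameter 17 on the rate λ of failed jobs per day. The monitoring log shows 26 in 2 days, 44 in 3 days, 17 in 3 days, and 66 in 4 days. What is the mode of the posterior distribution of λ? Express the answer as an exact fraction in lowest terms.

Total count: 26 + 44 + 17 + 66 = 153.
Total exposure: 2 + 3 + 3 + 4 = 12 days.
Gamma(α, β) with Poisson data over total exposure Σt gives posterior Gamma(α+Σx, β+Σt) = Gamma(158, 29).
Posterior mode = (α'−1)/β' = 157/29.

157/29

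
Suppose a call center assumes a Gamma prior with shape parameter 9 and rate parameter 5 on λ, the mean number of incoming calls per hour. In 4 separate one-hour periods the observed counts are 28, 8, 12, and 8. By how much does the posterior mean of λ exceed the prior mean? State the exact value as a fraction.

Total count: 28 + 8 + 12 + 8 = 56.
Total exposure: 4 hours.
Conjugate update: add total count to the shape and total exposure to the rate, giving Gamma(65, 9).
Posterior mean = 65/9 = 65/9; prior mean = 9/5 = 9/5. Difference = 65/9 − 9/5 = 244/45.

244/45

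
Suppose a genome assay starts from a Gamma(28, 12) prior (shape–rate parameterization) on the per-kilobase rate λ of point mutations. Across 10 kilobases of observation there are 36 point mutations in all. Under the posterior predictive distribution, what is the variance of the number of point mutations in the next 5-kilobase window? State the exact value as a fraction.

2160/121

Total count 36 over total exposure 10 kilobases.
Gamma(α, β) with Poisson data over total exposure Σt gives posterior Gamma(α+Σx, β+Σt) = Gamma(64, 22).
The posterior predictive for a window of length T is Negative Binomial with variance T·α'·(β'+T)/β'² = 5·64·27/484 = 2160/121.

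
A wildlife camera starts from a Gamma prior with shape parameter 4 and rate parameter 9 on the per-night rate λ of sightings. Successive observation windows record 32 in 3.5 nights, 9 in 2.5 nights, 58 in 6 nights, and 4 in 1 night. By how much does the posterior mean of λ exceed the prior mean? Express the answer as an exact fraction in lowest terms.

875/198

Total count: 32 + 9 + 58 + 4 = 103.
Total exposure: 3.5 + 2.5 + 6 + 1 = 13 nights.
The Gamma prior is conjugate for the Poisson rate, so λ | data ~ Gamma(4+103, 9+13) = Gamma(107, 22).
Posterior mean = 107/22 = 107/22; prior mean = 4/9 = 4/9. Difference = 107/22 − 4/9 = 875/198.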